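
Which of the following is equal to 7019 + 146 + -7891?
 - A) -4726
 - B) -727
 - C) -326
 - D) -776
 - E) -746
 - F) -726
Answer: F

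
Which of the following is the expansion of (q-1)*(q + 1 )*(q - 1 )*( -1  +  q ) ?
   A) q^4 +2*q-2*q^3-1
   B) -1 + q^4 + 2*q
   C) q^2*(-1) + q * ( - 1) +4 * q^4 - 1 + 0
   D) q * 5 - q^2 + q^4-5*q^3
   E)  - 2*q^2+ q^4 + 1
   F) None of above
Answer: A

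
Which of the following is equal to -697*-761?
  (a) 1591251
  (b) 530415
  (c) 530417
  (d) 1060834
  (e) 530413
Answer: c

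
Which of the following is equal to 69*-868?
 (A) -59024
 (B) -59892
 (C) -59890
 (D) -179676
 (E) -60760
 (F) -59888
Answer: B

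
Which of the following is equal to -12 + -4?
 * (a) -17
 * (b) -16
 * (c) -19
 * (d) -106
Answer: b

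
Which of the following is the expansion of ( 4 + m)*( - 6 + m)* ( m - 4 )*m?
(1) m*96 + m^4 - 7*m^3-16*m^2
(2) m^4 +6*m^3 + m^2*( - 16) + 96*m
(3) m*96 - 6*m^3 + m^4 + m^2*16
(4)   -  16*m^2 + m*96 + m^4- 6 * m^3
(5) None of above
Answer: 4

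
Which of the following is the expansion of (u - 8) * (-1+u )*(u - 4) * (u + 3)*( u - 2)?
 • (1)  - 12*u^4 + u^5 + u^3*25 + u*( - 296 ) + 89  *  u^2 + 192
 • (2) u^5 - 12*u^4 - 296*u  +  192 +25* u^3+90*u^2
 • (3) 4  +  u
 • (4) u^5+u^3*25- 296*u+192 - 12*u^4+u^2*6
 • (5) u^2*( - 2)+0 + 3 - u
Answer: 2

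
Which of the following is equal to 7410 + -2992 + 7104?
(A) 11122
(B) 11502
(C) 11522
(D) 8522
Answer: C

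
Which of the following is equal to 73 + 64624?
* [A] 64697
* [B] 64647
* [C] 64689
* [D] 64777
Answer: A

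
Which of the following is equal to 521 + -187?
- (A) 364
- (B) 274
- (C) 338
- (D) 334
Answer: D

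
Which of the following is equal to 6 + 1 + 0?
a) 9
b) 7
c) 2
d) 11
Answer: b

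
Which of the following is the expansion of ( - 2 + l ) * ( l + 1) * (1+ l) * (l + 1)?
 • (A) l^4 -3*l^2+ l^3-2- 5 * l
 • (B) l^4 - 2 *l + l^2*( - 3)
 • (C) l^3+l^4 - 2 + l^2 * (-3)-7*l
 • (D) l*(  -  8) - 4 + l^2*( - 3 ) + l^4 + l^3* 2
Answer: A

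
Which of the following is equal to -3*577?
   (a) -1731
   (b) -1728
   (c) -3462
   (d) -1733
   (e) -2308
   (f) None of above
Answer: a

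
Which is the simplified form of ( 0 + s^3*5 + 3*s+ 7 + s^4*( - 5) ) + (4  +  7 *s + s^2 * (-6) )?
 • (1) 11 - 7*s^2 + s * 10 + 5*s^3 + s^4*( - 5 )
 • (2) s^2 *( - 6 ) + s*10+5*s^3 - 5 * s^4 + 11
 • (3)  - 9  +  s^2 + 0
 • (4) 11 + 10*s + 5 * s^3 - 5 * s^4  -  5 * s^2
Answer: 2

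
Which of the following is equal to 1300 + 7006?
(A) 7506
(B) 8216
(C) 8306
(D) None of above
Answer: C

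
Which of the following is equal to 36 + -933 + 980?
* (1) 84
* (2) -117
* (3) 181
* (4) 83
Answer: 4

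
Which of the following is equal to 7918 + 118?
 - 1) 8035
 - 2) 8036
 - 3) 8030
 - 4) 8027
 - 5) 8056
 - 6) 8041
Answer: 2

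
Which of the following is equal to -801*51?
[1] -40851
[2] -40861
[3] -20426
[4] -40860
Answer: 1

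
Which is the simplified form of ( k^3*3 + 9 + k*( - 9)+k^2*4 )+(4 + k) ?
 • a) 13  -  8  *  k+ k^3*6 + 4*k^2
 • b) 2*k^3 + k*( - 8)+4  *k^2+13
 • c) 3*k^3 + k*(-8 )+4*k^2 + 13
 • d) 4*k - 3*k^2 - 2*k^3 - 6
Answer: c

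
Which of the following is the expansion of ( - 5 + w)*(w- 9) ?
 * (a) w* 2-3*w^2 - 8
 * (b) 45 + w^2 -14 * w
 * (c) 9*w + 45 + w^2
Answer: b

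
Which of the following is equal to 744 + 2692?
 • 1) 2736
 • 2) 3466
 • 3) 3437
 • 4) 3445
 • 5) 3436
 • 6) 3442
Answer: 5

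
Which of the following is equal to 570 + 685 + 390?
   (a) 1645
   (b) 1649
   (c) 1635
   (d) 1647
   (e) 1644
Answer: a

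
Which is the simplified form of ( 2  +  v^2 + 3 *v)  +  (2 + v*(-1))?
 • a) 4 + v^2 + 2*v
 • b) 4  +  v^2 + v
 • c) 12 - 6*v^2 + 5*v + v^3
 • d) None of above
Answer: a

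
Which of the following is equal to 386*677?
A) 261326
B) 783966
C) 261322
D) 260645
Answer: C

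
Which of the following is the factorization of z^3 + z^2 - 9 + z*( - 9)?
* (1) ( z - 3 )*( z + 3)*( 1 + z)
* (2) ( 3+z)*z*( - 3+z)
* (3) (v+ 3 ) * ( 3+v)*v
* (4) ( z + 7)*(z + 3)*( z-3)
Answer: 1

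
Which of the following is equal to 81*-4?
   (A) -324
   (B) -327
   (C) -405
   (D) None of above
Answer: A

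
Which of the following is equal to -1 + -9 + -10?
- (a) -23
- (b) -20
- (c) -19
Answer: b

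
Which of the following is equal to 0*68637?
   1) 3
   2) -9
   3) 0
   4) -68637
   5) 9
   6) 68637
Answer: 3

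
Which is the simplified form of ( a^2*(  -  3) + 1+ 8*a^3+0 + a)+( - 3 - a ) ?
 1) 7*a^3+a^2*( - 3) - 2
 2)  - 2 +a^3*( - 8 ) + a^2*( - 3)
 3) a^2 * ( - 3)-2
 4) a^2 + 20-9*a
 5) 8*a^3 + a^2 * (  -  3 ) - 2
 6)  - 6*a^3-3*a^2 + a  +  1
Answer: 5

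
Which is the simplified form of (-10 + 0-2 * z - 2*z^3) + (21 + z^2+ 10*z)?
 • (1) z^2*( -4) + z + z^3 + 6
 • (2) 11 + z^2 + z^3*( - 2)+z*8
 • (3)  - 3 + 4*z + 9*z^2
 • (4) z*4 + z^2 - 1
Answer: 2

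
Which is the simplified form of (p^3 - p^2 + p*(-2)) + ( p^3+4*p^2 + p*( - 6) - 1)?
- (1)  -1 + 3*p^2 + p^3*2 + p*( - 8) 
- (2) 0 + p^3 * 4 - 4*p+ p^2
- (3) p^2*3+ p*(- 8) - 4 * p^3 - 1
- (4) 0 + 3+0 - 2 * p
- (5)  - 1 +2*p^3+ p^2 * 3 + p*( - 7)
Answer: 1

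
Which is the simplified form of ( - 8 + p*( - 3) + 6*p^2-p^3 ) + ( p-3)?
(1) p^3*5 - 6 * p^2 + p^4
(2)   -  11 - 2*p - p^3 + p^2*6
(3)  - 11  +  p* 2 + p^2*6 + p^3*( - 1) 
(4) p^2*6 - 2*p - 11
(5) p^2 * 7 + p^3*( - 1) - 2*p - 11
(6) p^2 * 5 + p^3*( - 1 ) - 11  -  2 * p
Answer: 2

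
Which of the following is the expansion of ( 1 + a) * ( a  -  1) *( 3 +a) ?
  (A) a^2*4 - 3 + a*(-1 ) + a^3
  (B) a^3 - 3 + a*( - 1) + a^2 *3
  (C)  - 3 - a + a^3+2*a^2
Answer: B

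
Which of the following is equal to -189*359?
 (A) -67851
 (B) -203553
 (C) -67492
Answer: A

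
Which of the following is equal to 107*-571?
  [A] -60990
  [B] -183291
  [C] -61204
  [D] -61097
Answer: D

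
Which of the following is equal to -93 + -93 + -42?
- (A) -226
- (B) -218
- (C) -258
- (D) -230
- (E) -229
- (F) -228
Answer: F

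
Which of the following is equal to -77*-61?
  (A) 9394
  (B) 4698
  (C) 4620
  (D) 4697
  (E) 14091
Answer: D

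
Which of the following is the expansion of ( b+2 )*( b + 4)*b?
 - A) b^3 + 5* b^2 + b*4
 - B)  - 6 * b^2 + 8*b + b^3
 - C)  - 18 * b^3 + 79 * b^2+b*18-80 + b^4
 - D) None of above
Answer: D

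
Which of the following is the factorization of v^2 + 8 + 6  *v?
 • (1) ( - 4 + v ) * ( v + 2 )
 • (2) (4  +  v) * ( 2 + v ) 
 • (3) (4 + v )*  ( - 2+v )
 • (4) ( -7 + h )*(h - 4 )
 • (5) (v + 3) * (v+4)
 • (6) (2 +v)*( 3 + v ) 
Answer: 2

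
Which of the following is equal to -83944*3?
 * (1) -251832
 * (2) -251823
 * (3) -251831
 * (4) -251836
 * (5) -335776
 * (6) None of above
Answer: 1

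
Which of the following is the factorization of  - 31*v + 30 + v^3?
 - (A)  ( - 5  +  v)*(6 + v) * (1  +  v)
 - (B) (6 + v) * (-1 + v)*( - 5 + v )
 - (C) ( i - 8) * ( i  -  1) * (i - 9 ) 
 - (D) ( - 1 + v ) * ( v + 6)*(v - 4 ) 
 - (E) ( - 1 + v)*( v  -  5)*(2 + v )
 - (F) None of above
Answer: B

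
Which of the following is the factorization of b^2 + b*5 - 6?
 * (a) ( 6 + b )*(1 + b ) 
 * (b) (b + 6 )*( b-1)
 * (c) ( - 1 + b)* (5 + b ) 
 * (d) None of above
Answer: b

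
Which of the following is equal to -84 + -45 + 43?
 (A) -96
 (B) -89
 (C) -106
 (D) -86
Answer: D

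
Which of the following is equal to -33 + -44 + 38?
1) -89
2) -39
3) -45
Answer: 2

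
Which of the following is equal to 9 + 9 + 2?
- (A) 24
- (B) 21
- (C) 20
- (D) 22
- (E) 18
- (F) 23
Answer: C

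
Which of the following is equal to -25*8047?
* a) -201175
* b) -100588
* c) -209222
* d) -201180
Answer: a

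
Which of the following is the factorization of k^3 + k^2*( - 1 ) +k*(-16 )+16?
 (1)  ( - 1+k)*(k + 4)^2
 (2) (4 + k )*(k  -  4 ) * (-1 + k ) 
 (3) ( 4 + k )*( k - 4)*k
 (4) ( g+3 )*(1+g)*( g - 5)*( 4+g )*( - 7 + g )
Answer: 2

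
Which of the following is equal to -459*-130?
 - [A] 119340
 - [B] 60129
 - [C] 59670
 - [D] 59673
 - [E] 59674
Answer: C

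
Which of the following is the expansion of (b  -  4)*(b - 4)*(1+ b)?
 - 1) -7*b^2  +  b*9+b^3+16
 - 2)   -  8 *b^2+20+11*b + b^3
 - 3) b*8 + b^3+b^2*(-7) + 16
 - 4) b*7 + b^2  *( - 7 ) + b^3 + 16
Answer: 3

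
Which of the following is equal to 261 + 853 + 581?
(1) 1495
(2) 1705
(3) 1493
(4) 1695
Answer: 4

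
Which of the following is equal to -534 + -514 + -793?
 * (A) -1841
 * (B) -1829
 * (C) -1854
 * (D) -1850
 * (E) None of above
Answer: A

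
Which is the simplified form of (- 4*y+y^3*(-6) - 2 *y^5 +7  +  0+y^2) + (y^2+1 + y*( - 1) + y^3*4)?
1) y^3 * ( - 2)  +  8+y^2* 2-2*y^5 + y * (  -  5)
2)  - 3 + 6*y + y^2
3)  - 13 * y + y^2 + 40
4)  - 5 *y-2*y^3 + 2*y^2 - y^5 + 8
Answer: 1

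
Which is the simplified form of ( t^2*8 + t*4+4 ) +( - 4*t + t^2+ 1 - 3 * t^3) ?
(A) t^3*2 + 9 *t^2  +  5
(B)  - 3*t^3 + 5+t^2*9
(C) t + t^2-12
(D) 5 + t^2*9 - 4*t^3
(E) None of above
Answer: B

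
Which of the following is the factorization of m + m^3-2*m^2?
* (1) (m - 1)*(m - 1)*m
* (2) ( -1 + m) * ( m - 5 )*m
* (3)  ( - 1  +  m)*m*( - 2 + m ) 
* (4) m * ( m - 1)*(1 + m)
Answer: 1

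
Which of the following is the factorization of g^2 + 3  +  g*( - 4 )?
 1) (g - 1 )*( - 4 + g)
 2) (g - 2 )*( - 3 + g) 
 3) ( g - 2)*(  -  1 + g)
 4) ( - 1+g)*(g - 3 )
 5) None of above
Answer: 4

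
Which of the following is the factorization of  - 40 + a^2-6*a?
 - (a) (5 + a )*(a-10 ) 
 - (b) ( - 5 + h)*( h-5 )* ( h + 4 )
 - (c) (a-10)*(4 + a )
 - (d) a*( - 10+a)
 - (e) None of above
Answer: c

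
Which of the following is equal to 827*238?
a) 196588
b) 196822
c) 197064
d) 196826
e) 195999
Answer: d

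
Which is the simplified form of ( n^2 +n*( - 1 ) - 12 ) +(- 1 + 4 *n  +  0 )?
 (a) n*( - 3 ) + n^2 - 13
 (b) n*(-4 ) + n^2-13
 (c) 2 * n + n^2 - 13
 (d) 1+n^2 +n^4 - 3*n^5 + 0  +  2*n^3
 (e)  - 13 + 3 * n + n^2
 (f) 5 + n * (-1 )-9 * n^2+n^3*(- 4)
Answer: e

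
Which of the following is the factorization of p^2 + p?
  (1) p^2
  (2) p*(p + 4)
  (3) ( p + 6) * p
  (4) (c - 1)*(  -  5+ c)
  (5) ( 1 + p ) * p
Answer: 5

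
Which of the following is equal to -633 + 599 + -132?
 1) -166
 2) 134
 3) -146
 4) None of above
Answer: 1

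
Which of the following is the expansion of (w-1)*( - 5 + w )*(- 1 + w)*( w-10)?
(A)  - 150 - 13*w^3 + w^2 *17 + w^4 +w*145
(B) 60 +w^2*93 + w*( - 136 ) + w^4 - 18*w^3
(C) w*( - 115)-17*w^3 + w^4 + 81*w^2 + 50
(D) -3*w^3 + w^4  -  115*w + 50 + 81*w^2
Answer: C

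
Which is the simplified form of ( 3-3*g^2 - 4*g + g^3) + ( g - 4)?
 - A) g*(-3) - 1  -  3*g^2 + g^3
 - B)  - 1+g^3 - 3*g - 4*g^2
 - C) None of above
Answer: A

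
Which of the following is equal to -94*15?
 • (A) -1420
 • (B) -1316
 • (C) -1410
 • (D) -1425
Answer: C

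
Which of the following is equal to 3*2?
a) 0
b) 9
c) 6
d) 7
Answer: c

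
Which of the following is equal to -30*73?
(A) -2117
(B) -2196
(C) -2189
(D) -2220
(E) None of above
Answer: E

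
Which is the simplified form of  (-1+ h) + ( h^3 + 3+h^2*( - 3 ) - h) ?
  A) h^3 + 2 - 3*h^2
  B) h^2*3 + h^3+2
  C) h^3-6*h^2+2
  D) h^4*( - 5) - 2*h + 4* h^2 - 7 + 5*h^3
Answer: A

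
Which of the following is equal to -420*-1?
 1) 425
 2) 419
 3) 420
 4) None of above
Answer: 3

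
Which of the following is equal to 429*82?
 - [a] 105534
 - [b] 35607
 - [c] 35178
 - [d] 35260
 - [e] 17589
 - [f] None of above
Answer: c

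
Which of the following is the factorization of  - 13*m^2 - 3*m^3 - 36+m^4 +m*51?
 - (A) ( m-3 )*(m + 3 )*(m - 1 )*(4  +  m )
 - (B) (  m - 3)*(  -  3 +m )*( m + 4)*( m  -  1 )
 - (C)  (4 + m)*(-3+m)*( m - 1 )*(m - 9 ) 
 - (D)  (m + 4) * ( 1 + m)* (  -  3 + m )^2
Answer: B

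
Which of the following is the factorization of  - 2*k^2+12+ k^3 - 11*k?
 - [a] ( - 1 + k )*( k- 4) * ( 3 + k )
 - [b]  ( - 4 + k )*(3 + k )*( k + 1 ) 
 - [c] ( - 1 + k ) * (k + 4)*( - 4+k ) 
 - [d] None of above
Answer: a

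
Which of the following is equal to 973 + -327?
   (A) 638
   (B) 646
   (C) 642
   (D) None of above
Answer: B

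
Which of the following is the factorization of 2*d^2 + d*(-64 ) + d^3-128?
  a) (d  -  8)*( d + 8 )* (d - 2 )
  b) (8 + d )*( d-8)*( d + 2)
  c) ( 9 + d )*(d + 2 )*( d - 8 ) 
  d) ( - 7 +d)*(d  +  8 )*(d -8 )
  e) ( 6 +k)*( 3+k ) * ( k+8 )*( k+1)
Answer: b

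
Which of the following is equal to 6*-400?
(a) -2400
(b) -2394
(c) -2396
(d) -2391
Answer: a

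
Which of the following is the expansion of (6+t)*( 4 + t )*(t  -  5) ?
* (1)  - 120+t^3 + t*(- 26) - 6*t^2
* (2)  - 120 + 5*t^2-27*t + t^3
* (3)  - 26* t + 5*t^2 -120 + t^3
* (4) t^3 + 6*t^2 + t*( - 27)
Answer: 3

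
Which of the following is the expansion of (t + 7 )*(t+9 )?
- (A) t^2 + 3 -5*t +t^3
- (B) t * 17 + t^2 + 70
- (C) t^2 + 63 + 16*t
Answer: C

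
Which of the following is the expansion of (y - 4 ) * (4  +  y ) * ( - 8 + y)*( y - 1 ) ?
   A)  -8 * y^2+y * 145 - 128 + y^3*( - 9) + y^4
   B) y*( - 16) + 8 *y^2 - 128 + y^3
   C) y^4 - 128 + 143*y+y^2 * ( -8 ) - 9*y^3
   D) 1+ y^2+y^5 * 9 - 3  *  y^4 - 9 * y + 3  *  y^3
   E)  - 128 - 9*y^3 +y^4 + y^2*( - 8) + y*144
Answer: E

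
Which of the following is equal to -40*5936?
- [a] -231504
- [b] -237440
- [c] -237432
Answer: b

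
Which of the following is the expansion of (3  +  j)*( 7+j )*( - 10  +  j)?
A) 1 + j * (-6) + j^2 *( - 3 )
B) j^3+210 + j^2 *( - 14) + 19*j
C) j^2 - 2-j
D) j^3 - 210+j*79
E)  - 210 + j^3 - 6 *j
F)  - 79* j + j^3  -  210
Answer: F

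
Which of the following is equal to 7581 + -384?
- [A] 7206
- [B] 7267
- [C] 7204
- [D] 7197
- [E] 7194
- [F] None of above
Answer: D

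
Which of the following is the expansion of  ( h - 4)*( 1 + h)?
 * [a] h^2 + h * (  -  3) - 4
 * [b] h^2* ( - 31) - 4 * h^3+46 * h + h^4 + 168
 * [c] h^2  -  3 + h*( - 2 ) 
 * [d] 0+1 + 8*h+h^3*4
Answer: a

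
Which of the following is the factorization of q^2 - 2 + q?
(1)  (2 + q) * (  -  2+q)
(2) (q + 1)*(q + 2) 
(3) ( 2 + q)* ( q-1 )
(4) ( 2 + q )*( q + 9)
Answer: 3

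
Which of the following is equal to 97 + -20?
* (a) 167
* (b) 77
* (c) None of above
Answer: b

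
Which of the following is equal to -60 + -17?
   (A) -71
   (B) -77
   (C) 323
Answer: B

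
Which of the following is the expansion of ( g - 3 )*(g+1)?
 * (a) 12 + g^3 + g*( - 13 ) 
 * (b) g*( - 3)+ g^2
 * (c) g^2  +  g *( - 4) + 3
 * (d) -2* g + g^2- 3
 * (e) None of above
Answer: d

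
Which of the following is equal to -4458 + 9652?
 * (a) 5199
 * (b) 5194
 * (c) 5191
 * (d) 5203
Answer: b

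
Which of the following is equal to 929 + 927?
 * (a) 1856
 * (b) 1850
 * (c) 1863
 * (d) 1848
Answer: a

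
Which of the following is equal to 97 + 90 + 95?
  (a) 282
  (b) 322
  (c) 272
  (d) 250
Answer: a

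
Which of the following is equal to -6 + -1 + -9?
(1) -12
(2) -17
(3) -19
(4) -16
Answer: 4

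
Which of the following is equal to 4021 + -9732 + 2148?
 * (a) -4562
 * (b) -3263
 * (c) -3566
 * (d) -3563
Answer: d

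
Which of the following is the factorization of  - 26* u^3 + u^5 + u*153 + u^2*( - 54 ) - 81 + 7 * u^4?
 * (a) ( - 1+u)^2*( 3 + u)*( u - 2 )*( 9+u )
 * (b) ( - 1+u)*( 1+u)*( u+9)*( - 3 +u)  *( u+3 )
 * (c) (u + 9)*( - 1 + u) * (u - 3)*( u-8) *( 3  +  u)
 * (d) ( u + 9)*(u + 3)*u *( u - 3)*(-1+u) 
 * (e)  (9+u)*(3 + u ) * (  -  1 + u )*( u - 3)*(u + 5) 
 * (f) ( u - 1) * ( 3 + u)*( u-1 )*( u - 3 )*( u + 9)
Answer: f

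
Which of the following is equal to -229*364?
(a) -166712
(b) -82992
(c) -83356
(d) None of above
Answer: c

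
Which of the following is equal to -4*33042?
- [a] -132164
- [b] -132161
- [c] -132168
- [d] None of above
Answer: c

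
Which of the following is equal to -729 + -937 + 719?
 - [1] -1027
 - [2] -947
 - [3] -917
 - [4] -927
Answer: 2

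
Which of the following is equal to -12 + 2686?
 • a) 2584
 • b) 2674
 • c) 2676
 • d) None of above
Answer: b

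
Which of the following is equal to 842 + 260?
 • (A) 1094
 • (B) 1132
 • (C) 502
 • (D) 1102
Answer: D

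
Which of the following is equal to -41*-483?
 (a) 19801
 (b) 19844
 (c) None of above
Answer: c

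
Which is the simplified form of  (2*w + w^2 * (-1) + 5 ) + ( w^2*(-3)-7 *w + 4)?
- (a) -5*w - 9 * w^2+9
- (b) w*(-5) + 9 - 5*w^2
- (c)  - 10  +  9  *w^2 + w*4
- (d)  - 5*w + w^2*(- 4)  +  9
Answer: d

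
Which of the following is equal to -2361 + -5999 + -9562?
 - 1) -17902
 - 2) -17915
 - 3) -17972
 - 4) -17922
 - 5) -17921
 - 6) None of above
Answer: 4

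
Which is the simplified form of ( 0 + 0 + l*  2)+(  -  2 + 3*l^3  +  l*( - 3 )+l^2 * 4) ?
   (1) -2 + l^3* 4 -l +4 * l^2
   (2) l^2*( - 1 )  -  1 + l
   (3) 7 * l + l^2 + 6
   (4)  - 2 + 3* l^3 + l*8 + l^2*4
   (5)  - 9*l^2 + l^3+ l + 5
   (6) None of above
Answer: 6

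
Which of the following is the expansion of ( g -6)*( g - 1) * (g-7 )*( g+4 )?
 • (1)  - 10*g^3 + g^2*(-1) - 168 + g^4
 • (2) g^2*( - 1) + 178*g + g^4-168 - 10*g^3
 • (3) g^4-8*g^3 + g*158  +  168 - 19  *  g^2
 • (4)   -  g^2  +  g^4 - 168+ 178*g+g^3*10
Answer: 2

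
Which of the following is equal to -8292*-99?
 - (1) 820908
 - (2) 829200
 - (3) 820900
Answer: 1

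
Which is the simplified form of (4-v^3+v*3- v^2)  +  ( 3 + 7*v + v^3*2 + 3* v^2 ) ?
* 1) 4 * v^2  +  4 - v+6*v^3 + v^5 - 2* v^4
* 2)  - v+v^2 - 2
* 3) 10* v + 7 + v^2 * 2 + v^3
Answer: 3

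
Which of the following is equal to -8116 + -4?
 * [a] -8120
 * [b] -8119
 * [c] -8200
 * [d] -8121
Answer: a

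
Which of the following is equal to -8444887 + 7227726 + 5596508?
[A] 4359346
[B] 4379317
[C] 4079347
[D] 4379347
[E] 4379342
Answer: D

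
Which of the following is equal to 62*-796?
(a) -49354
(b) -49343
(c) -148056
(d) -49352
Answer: d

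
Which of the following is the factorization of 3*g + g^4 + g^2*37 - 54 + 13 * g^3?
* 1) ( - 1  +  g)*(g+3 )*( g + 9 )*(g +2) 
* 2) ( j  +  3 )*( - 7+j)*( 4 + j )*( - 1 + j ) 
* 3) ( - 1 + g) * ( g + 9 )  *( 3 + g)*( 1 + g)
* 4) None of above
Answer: 1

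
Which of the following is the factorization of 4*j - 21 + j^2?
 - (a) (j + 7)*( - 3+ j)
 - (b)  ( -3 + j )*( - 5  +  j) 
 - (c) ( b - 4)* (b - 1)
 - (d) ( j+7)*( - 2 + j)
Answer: a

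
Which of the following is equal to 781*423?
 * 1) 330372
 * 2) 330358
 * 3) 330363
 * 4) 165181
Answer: 3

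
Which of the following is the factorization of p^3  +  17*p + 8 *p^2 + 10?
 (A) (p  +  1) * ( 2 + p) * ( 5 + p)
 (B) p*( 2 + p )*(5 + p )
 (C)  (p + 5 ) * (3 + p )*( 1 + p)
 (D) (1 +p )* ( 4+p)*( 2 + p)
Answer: A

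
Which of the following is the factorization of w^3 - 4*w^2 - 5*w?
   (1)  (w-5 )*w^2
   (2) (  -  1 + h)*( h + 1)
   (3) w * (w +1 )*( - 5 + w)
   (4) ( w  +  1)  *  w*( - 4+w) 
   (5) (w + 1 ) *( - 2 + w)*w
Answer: 3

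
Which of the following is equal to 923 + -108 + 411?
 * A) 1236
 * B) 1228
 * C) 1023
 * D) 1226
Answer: D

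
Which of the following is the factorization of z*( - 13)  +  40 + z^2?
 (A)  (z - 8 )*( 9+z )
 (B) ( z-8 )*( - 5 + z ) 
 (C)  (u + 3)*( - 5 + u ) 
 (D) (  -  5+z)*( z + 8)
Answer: B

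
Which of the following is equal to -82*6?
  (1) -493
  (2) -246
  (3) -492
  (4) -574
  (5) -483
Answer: 3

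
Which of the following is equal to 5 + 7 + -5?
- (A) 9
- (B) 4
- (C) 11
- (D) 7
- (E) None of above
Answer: D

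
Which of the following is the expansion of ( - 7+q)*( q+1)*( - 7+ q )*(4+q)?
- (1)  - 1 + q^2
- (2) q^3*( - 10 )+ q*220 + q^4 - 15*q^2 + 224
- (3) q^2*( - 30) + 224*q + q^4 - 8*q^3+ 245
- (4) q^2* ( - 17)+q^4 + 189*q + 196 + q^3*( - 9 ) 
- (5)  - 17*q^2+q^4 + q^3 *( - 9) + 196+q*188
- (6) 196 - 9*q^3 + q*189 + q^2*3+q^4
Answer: 4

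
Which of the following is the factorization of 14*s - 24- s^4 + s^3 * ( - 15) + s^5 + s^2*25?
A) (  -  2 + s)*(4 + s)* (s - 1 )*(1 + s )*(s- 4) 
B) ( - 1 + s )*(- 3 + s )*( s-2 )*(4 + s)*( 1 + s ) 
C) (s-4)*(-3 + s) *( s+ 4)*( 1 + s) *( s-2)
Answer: B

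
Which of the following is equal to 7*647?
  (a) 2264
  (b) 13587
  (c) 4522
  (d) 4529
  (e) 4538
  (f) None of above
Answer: d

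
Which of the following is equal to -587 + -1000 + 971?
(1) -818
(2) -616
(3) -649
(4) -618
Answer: 2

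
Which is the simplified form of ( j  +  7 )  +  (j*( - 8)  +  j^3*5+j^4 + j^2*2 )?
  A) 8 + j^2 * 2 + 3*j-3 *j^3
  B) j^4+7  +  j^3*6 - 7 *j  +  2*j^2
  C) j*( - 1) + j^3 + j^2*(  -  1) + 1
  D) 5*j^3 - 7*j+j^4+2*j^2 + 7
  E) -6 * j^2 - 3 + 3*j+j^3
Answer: D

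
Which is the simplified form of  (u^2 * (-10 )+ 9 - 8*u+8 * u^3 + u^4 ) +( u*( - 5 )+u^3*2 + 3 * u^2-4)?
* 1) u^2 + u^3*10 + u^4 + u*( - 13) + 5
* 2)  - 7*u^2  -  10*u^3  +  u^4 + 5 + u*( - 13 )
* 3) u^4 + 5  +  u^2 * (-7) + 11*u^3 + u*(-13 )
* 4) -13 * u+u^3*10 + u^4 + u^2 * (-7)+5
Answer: 4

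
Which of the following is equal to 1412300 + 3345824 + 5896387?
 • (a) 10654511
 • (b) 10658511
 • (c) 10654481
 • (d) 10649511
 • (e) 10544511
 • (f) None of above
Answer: a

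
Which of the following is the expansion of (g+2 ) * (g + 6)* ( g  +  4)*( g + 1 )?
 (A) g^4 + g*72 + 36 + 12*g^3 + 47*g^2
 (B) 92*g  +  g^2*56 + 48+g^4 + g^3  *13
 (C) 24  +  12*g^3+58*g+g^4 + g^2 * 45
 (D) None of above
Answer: B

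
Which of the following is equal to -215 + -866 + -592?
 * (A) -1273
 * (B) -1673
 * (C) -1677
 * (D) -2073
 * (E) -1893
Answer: B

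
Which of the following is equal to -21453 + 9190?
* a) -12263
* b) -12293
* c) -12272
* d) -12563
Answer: a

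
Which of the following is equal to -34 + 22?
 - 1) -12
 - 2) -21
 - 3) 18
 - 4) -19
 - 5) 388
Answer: 1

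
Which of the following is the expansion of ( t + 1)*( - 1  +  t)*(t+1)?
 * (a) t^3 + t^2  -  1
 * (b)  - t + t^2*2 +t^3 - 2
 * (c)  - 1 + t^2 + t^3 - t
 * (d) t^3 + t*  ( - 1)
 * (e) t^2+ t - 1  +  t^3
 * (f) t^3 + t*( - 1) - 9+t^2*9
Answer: c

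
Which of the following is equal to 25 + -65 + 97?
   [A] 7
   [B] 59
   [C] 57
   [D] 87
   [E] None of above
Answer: C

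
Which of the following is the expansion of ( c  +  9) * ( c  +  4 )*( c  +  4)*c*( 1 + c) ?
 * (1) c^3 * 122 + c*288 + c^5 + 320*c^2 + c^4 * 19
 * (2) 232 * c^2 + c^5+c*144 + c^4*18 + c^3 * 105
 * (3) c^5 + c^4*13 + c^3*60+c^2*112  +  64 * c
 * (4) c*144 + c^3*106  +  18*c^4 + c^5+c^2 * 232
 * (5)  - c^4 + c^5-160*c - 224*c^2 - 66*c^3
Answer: 2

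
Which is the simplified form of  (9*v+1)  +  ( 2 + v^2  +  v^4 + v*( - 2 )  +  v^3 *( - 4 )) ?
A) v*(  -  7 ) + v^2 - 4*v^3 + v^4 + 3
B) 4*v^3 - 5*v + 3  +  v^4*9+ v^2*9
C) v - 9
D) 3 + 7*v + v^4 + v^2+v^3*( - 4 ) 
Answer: D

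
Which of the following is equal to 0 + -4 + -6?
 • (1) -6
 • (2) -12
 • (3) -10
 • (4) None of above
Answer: 3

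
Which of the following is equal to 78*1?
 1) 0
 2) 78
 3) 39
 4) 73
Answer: 2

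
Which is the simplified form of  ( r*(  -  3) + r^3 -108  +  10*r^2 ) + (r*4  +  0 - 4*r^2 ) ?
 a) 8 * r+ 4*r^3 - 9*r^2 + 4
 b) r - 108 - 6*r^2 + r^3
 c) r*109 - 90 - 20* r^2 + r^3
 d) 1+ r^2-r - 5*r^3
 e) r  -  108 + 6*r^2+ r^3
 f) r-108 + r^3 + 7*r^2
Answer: e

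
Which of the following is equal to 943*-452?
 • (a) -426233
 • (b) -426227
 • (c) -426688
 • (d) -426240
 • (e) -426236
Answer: e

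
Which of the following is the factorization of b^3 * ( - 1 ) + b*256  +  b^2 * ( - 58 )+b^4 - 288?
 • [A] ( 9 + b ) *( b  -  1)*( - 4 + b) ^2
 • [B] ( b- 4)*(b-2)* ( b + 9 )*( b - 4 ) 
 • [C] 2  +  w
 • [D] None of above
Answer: B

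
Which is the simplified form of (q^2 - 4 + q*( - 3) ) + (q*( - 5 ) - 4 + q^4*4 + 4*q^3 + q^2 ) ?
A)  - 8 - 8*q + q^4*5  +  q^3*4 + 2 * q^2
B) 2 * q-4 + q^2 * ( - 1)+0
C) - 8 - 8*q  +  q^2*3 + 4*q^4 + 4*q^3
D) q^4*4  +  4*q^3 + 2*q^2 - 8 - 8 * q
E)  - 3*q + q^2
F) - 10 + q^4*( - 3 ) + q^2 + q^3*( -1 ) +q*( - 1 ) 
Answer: D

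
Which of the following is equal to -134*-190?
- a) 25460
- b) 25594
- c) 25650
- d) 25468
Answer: a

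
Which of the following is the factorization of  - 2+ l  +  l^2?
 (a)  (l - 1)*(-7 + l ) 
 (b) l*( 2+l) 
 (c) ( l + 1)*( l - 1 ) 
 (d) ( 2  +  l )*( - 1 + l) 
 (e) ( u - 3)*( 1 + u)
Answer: d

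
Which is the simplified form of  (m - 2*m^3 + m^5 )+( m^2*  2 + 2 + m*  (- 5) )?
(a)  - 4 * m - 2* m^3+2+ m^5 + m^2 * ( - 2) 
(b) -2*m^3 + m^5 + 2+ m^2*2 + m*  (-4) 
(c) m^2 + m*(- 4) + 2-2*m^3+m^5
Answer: b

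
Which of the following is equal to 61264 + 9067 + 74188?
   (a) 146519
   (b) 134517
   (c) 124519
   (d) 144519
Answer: d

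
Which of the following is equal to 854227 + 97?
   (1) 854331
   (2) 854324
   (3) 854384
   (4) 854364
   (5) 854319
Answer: 2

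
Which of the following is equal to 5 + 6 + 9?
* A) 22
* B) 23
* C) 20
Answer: C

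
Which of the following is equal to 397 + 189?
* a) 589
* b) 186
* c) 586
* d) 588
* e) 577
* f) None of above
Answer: c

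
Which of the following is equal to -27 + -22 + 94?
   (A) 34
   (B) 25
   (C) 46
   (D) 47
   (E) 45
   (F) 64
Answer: E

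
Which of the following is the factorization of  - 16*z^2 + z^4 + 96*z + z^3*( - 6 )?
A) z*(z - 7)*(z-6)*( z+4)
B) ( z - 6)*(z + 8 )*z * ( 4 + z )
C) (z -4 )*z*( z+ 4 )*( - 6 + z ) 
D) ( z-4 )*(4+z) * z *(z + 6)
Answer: C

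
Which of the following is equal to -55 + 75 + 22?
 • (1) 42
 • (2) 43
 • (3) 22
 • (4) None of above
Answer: 1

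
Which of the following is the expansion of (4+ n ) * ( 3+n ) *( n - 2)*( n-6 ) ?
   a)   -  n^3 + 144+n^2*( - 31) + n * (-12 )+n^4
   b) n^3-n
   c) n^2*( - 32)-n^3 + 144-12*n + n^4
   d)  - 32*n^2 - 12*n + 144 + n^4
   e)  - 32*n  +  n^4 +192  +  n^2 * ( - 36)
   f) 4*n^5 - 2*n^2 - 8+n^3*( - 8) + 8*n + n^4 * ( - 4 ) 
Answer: c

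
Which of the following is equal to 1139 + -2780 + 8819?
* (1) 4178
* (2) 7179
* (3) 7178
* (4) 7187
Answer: 3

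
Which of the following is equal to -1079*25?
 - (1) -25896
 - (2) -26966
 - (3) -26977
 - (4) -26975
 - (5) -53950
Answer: 4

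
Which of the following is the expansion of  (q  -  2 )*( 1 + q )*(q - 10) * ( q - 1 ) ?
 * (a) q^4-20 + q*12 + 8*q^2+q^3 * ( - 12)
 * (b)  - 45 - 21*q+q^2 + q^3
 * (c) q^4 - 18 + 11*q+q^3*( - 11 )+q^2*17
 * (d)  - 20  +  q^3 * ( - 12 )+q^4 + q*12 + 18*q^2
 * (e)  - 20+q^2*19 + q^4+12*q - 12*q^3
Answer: e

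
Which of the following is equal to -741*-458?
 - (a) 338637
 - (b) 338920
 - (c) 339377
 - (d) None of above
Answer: d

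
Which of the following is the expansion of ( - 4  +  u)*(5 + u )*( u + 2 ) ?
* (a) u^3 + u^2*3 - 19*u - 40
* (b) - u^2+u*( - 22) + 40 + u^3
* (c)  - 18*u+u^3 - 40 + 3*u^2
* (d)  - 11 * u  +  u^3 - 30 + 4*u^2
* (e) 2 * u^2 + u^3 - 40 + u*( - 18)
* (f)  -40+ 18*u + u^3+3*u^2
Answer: c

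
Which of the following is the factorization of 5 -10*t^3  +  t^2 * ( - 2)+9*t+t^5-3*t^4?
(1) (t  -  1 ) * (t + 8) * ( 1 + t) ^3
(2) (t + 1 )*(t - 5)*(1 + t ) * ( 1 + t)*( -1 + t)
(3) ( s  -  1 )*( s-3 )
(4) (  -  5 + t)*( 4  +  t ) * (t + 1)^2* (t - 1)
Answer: 2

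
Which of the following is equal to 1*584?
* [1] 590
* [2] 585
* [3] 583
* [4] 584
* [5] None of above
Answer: 4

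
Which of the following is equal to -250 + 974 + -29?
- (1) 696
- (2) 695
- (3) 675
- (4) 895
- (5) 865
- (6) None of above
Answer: 2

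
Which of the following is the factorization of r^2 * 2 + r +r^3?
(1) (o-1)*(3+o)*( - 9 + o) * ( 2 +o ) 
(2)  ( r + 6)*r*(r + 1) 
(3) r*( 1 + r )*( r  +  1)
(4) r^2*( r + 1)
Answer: 3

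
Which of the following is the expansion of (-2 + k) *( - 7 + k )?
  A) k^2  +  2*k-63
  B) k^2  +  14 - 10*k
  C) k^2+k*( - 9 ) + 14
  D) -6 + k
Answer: C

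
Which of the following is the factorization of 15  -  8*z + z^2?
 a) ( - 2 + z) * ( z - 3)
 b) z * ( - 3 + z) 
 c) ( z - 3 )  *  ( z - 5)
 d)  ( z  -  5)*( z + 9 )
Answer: c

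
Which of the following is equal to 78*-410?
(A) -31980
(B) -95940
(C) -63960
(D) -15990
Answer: A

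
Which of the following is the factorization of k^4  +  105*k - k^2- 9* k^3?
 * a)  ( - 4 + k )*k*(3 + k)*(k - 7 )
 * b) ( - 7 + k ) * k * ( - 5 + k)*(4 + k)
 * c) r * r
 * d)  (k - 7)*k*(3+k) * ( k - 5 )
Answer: d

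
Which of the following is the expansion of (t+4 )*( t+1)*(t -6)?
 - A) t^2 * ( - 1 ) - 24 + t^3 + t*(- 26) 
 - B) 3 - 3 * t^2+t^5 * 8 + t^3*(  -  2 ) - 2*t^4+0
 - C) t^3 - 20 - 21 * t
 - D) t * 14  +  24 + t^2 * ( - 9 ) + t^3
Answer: A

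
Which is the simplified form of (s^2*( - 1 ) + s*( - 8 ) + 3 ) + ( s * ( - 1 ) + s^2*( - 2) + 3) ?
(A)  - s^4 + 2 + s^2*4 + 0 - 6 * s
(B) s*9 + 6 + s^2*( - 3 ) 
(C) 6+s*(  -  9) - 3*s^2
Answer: C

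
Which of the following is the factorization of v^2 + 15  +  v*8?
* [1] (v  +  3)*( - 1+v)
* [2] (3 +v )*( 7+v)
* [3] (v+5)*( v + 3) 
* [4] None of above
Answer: 3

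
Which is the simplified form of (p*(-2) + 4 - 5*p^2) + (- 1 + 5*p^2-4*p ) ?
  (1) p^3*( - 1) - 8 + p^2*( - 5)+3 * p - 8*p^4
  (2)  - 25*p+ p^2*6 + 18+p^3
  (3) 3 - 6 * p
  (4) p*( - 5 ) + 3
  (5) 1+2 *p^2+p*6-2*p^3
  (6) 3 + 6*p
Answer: 3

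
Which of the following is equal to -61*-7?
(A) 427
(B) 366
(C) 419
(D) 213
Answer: A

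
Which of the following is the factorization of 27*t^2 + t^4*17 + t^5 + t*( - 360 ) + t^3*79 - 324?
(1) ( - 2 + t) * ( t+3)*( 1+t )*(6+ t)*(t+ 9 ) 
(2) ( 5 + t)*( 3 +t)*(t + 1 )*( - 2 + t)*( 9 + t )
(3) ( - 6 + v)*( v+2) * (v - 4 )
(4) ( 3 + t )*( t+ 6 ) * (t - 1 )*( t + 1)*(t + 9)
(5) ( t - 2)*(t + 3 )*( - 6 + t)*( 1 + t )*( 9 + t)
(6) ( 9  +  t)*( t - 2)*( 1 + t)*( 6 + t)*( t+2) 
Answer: 1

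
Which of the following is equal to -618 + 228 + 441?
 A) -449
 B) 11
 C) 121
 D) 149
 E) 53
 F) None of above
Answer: F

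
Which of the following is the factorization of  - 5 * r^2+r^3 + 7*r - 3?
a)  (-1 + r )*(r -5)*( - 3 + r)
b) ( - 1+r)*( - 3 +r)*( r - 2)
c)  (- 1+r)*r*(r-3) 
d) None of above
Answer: d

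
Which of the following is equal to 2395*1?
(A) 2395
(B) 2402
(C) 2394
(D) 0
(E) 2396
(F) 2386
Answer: A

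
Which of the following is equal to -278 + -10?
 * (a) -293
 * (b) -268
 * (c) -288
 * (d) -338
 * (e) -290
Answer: c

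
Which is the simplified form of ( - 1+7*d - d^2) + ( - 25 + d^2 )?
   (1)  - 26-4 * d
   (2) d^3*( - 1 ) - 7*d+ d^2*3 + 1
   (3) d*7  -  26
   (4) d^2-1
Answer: 3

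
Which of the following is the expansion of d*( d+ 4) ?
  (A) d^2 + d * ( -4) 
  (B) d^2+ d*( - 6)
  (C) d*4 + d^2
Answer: C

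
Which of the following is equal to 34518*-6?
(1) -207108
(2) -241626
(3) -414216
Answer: 1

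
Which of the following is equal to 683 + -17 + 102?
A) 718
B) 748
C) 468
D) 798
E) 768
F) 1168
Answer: E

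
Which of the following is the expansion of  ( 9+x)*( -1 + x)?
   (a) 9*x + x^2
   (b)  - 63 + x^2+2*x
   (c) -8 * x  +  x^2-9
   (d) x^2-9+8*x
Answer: d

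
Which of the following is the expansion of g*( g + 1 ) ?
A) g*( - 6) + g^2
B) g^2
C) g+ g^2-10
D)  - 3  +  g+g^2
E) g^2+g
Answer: E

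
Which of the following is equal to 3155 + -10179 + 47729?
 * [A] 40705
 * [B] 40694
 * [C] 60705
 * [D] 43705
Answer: A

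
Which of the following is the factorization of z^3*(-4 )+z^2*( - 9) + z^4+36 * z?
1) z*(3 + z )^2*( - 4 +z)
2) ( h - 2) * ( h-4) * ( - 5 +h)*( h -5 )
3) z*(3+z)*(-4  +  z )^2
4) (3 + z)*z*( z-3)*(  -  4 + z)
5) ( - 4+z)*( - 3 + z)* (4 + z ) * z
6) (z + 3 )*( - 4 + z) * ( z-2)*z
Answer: 4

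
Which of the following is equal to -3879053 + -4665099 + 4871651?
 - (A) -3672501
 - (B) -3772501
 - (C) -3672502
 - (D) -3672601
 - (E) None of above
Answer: A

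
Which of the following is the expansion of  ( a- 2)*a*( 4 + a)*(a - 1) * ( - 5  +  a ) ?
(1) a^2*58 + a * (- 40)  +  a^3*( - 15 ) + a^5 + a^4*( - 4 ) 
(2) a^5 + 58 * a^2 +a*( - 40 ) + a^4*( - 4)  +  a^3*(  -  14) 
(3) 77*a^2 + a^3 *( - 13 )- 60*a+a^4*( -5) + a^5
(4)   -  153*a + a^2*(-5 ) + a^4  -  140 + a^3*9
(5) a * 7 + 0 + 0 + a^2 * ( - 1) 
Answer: 1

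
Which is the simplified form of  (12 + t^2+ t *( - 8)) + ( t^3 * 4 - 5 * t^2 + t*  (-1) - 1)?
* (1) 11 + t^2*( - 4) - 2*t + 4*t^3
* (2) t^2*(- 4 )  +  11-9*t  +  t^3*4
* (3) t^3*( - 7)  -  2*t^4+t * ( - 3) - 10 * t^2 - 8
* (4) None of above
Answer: 2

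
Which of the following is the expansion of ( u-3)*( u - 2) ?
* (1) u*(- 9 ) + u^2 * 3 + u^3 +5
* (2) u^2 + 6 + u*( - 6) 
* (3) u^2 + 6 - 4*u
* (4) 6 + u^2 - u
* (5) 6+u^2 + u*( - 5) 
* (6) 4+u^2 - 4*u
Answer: 5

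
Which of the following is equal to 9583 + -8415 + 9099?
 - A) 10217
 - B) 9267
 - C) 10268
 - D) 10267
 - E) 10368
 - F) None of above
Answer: D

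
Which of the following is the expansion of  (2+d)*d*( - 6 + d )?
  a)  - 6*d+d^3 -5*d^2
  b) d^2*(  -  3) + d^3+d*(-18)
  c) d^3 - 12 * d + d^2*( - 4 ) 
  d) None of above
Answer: c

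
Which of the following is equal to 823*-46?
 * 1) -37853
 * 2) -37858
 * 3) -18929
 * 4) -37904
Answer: 2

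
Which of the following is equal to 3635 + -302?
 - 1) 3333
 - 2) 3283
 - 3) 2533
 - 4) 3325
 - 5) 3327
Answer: 1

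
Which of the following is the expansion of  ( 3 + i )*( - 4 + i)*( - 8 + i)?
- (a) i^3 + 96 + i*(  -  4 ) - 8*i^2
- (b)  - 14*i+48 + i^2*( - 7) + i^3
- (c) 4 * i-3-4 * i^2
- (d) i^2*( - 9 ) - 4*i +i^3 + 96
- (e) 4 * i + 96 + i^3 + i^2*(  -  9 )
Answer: d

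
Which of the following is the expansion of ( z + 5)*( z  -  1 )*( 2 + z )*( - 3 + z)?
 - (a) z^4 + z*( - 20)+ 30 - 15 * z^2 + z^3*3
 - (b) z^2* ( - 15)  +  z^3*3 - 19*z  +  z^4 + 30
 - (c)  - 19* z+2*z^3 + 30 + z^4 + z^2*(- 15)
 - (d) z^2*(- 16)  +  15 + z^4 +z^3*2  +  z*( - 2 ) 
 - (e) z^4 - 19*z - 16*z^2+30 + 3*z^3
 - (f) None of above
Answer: b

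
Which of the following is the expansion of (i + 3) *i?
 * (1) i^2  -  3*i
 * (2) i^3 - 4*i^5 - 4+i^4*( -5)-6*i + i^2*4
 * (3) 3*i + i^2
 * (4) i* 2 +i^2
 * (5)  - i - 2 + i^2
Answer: 3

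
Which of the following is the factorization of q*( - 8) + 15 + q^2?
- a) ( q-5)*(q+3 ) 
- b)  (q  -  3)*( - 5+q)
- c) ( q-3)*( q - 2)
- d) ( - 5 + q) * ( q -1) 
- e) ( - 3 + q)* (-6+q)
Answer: b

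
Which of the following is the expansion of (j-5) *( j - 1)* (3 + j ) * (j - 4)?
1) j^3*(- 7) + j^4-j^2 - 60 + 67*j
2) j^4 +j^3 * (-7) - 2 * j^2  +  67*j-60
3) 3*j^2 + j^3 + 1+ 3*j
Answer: 1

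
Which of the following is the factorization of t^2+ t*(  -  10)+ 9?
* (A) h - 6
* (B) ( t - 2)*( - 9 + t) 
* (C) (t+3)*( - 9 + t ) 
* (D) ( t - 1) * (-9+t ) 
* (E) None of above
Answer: D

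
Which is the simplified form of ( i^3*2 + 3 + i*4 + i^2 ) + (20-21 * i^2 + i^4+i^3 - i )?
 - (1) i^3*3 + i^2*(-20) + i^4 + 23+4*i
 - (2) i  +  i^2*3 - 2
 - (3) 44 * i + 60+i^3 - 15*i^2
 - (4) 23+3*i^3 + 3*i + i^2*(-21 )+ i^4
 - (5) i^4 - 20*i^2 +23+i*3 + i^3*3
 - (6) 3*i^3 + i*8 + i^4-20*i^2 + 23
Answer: 5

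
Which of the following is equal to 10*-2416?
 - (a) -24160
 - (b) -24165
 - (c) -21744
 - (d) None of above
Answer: a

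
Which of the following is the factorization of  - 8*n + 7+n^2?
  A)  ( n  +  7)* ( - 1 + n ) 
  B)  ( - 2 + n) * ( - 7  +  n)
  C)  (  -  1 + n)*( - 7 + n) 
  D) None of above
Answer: C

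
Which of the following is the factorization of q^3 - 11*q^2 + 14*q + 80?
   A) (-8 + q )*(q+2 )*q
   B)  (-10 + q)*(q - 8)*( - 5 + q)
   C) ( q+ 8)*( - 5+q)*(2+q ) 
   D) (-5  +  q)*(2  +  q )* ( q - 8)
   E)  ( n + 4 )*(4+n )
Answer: D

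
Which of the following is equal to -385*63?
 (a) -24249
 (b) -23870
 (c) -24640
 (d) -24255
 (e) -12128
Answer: d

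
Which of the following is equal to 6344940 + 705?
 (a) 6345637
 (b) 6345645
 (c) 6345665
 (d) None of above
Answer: b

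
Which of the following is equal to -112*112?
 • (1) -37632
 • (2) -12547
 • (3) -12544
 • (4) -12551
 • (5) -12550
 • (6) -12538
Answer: 3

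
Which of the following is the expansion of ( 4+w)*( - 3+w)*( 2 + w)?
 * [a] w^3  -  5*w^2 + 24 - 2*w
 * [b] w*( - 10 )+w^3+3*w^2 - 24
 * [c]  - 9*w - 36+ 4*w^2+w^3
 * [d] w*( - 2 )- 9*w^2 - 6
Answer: b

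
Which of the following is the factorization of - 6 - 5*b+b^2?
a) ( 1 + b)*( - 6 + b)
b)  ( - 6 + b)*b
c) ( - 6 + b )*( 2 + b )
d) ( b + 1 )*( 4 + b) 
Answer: a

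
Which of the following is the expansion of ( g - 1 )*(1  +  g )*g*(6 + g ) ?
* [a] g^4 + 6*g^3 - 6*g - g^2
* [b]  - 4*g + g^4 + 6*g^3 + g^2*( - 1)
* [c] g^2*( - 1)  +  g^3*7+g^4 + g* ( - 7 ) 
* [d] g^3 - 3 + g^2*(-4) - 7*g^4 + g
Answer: a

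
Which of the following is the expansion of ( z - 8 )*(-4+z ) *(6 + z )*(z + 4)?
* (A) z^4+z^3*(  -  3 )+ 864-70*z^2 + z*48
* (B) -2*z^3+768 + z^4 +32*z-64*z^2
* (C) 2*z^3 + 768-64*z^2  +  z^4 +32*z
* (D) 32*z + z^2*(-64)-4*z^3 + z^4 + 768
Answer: B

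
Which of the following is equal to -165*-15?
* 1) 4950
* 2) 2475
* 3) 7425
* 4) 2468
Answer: 2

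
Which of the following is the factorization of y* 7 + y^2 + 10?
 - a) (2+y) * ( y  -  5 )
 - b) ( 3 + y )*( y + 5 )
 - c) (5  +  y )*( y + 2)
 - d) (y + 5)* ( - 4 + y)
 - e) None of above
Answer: c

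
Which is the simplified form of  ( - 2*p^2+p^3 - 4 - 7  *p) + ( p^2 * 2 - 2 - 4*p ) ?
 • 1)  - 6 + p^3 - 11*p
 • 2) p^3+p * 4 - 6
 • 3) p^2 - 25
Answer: 1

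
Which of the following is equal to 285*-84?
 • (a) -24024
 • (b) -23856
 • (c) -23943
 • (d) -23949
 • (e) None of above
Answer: e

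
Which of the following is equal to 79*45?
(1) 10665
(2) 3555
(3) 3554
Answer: 2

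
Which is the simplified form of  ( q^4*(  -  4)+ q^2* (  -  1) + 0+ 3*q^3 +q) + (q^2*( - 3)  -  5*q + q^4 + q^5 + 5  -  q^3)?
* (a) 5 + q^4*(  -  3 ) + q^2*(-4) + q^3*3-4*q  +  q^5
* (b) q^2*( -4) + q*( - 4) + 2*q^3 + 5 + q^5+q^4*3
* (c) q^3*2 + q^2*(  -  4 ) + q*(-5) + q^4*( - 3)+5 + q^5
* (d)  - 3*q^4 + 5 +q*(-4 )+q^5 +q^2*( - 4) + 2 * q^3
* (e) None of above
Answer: d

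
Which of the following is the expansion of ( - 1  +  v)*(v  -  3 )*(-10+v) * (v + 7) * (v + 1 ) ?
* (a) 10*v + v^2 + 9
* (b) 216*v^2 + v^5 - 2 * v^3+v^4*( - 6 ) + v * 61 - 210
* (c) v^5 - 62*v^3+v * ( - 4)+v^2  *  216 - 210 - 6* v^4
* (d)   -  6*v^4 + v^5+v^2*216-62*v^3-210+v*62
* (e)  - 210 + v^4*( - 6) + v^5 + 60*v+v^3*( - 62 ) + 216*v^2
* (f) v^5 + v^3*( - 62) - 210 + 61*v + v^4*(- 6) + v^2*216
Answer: f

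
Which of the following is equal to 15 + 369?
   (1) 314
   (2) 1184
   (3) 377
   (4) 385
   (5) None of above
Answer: 5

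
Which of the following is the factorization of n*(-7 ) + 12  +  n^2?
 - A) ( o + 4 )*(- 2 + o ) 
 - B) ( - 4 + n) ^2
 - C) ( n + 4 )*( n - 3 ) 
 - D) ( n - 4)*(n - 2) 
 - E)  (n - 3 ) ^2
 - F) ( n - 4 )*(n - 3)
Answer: F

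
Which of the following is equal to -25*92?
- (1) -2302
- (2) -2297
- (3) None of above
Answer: 3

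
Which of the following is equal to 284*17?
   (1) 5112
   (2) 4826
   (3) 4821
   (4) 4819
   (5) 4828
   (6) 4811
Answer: 5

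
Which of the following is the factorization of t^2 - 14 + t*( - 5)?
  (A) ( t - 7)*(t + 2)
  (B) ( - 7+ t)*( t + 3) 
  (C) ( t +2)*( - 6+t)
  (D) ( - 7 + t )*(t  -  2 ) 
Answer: A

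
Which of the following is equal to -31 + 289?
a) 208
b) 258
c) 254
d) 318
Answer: b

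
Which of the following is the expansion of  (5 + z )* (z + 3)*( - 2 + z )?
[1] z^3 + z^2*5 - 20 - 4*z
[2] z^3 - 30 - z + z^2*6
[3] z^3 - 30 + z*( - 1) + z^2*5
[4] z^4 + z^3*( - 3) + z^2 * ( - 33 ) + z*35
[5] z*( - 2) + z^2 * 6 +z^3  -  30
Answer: 2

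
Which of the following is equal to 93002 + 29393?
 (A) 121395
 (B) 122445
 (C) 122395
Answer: C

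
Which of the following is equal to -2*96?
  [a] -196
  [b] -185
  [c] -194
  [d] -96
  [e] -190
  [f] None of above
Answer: f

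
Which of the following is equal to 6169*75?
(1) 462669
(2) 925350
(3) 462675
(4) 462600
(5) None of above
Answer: 3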